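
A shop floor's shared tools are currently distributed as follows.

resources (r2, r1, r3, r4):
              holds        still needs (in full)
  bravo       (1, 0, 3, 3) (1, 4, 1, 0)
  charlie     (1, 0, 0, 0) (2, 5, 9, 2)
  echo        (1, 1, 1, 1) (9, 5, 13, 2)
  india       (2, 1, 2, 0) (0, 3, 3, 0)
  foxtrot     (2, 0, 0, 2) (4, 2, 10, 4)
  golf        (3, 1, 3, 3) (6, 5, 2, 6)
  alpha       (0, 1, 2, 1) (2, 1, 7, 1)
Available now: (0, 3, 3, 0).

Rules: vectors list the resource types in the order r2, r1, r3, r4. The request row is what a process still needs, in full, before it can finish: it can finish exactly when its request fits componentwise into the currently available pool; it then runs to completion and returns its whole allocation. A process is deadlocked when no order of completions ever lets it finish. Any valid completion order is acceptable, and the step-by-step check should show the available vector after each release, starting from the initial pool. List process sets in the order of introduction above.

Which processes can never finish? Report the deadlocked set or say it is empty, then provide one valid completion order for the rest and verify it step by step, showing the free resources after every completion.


The deadlocked set is empty.
Key observation: india fits the free pool immediately, and its release cascades until everyone finishes.
One completion order for the rest: india, bravo, alpha, charlie, foxtrot, golf, echo. Step-by-step check:
  pool = (0, 3, 3, 0)
  run india (needs (0, 3, 3, 0), free (0, 3, 3, 0)); after release of (2, 1, 2, 0) the pool is (2, 4, 5, 0)
  run bravo (needs (1, 4, 1, 0), free (2, 4, 5, 0)); after release of (1, 0, 3, 3) the pool is (3, 4, 8, 3)
  run alpha (needs (2, 1, 7, 1), free (3, 4, 8, 3)); after release of (0, 1, 2, 1) the pool is (3, 5, 10, 4)
  run charlie (needs (2, 5, 9, 2), free (3, 5, 10, 4)); after release of (1, 0, 0, 0) the pool is (4, 5, 10, 4)
  run foxtrot (needs (4, 2, 10, 4), free (4, 5, 10, 4)); after release of (2, 0, 0, 2) the pool is (6, 5, 10, 6)
  run golf (needs (6, 5, 2, 6), free (6, 5, 10, 6)); after release of (3, 1, 3, 3) the pool is (9, 6, 13, 9)
  run echo (needs (9, 5, 13, 2), free (9, 6, 13, 9)); after release of (1, 1, 1, 1) the pool is (10, 7, 14, 10)


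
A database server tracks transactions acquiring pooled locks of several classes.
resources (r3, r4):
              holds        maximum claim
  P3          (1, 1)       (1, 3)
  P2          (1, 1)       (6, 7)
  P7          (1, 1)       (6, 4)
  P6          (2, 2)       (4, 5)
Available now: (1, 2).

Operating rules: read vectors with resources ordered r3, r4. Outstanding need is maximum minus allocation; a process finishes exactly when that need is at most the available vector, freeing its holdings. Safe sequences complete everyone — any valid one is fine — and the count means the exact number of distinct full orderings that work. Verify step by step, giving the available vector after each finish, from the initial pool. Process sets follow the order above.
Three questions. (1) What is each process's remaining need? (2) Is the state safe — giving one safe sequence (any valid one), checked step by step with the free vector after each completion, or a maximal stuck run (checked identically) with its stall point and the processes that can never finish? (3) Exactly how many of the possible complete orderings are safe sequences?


(1) Remaining need (order r3, r4):
  P3: (0, 2)
  P2: (5, 6)
  P7: (5, 3)
  P6: (2, 3)
(2) UNSAFE.
Key observation: no order helps: past P3, P6, the free pool tops out at (4, 5), below what each blocked process needs in r3.
A maximal execution: P3, P6 — then nothing else fits. Check, step by step:
  pool = (1, 2)
  P3: need (0, 2) fits (1, 2); releases (1, 1), pool now (2, 3)
  P6: need (2, 3) fits (2, 3); releases (2, 2), pool now (4, 5)
  blocked: P2 wants (5, 6), pool (4, 5) — not enough r3 and r4
  blocked: P7 wants (5, 3), pool (4, 5) — not enough r3
Never able to finish: P2 and P7.
(3) The exact count: 0 of the possible complete orderings are safe sequences.


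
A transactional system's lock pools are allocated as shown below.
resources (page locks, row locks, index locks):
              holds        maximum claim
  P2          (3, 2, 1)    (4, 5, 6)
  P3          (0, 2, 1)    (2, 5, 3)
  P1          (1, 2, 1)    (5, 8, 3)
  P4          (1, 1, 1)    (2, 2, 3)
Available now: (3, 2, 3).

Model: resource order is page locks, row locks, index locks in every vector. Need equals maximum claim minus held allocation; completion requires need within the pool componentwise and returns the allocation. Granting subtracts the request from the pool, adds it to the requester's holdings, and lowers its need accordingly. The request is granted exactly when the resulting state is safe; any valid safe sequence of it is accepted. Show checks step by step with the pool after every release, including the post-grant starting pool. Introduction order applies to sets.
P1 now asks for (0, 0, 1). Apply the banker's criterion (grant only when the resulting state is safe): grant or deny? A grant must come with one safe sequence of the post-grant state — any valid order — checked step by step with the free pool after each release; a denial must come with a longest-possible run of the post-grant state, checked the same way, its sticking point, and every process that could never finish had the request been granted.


DENY: after the grant no complete ordering would exist.
Key observation: after P4, P3 the pool peaks at (4, 5, 4), and each blocked process is short somewhere: P2 on index locks; P1 on row locks.
On the post-grant state, P4, P3 is a maximal run — nothing extends it. Step-by-step check:
  pool = (3, 2, 2)
  run P4 (needs (1, 1, 2), free (3, 2, 2)); after release of (1, 1, 1) the pool is (4, 3, 3)
  run P3 (needs (2, 3, 2), free (4, 3, 3)); after release of (0, 2, 1) the pool is (4, 5, 4)
  P2 still needs (1, 3, 5) but only (4, 5, 4) is free — short on index locks
  P1 still needs (4, 6, 1) but only (4, 5, 4) is free — short on row locks
Processes that could never finish after the grant: P2 and P1.


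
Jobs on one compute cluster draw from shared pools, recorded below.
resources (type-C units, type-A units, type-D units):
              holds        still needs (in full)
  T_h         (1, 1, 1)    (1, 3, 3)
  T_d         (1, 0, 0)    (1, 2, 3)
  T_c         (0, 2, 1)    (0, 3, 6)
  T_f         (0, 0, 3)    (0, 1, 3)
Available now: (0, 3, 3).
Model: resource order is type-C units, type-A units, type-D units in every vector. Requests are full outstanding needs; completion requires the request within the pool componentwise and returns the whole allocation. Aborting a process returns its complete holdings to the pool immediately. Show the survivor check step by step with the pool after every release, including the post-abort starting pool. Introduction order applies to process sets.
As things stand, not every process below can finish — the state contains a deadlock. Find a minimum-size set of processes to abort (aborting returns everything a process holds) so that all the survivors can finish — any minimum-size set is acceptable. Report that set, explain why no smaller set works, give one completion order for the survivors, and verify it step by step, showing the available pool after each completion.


Minimum abort set: T_h.
Key observation: T_d could never have finished before the abort; with (1, 1, 1) returned by T_h, it fits at step 2.
Minimality: the empty abort set fails — the state is deadlocked as it stands.
One survivor order: T_f, T_d, T_c. Step-by-step check (post-abort pool first):
  pool = (1, 4, 4)
  run T_f (needs (0, 1, 3), free (1, 4, 4)); after release of (0, 0, 3) the pool is (1, 4, 7)
  run T_d (needs (1, 2, 3), free (1, 4, 7)); after release of (1, 0, 0) the pool is (2, 4, 7)
  run T_c (needs (0, 3, 6), free (2, 4, 7)); after release of (0, 2, 1) the pool is (2, 6, 8)


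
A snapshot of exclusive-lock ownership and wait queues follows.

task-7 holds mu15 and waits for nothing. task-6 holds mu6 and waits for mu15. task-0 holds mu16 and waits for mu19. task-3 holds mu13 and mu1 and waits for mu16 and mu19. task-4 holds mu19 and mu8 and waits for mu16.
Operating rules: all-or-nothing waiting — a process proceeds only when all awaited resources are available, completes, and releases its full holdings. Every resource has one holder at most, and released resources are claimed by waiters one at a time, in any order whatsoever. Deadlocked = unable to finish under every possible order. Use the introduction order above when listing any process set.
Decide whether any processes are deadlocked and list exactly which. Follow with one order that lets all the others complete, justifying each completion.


Deadlocked set: task-0, task-3 and task-4.
Key observation: task-0 -> task-4 -> task-0 is a circular wait — nothing in it can go first; task-3 waits into the deadlock from upstream.
The rest can finish in the order task-7, task-6.
Step-by-step check:
  run task-7 (it waits on nothing); releases mu15
  task-6 waits on mu15 — all released -> runs and releases mu6


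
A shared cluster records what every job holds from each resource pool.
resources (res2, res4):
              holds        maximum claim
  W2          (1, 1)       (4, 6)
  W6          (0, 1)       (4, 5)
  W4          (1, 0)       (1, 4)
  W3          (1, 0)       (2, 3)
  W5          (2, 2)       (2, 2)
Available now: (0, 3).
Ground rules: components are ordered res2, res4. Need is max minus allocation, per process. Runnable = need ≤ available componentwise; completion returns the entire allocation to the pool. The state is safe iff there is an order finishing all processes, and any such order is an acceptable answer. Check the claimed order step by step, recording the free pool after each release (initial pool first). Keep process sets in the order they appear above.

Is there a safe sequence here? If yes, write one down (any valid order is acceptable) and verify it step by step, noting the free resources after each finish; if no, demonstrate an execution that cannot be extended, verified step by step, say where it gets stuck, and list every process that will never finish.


SAFE, for example via the order W5, W4, W2, W3, W6.
Key observation: reading the order forward, W2 is the first process whose need (3, 5) meets the free pool (3, 5) exactly on a resource it requests.
Verifying each step:
  pool = (0, 3)
  W5: need (0, 0) fits (0, 3); releases (2, 2), pool now (2, 5)
  W4: need (0, 4) fits (2, 5); releases (1, 0), pool now (3, 5)
  W2: need (3, 5) fits (3, 5); releases (1, 1), pool now (4, 6)
  W3: need (1, 3) fits (4, 6); releases (1, 0), pool now (5, 6)
  W6: need (4, 4) fits (5, 6); releases (0, 1), pool now (5, 7)


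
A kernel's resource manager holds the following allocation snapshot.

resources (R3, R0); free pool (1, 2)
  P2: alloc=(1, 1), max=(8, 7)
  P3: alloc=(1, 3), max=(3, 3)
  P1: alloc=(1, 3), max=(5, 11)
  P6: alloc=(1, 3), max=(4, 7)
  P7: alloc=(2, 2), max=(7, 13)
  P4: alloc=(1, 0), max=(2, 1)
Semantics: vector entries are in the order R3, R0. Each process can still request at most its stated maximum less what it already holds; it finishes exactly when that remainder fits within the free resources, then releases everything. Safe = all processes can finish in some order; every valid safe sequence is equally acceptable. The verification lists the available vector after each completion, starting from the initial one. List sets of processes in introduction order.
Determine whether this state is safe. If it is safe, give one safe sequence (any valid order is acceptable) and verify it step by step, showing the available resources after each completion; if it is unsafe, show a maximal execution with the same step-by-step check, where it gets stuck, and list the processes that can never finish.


SAFE. One safe sequence: P4, P3, P6, P1, P7, P2.
Key observation: reading the order forward, P4 is the first process whose need (1, 1) meets the free pool (1, 2) exactly on a resource it requests.
Walking it through:
  pool = (1, 2)
  P4 needs (1, 1) <= (1, 2) -> finishes; pool += (1, 0) = (2, 2)
  P3 needs (2, 0) <= (2, 2) -> finishes; pool += (1, 3) = (3, 5)
  P6 needs (3, 4) <= (3, 5) -> finishes; pool += (1, 3) = (4, 8)
  P1 needs (4, 8) <= (4, 8) -> finishes; pool += (1, 3) = (5, 11)
  P7 needs (5, 11) <= (5, 11) -> finishes; pool += (2, 2) = (7, 13)
  P2 needs (7, 6) <= (7, 13) -> finishes; pool += (1, 1) = (8, 14)


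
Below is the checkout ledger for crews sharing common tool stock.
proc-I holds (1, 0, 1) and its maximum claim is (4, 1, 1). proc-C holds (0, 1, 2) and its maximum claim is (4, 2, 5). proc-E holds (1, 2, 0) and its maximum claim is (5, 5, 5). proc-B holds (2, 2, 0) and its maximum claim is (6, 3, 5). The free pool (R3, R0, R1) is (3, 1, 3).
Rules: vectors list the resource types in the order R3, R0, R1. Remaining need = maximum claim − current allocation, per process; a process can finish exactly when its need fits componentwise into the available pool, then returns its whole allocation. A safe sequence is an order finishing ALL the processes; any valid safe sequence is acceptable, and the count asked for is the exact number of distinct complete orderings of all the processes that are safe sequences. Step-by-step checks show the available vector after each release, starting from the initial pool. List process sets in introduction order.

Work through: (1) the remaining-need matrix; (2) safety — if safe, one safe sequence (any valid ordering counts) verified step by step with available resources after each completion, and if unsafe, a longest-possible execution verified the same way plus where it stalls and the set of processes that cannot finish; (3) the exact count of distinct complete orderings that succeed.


(1) Remaining need (order R3, R0, R1):
  proc-I: (3, 1, 0)
  proc-C: (4, 1, 3)
  proc-E: (4, 3, 5)
  proc-B: (4, 1, 5)
(2) SAFE. One safe sequence: proc-I, proc-C, proc-B, proc-E.
Key observation: reading the order forward, proc-I is the first process whose need (3, 1, 0) meets the free pool (3, 1, 3) exactly on a resource it requests.
Verifying each step:
  pool = (3, 1, 3)
  proc-I: need (3, 1, 0) fits (3, 1, 3); releases (1, 0, 1), pool now (4, 1, 4)
  proc-C: need (4, 1, 3) fits (4, 1, 4); releases (0, 1, 2), pool now (4, 2, 6)
  proc-B: need (4, 1, 5) fits (4, 2, 6); releases (2, 2, 0), pool now (6, 4, 6)
  proc-E: need (4, 3, 5) fits (6, 4, 6); releases (1, 2, 0), pool now (7, 6, 6)
(3) The exact count: 1 of the possible complete orderings is a safe sequence.


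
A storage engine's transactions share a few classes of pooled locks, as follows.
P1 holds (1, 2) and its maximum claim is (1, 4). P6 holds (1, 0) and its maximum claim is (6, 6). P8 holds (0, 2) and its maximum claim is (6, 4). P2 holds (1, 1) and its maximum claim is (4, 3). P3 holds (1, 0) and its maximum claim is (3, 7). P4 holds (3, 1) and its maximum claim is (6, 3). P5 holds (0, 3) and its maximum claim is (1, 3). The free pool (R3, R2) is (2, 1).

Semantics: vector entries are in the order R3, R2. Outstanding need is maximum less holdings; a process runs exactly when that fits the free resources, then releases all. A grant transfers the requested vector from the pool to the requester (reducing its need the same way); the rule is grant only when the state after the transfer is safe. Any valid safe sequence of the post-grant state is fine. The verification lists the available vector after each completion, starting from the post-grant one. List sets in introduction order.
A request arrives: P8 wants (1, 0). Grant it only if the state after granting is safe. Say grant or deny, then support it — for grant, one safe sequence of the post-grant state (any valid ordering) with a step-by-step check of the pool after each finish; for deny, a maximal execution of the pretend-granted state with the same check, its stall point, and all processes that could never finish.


DENY — the pretend-granted state is unsafe.
Key observation: after P5, P1 the pool peaks at (2, 6), and each blocked process is short somewhere: P6 on R3; P8 on R3; P2 on R3; P3 on R2; P4 on R3.
Pretend the grant happened; the run P5, P1 goes as far as possible. Walking it through:
  pool = (1, 1)
  run P5 (needs (1, 0), free (1, 1)); after release of (0, 3) the pool is (1, 4)
  run P1 (needs (0, 2), free (1, 4)); after release of (1, 2) the pool is (2, 6)
  P6 cannot run: need (5, 6) vs free (2, 6) (insufficient R3)
  P8 cannot run: need (5, 2) vs free (2, 6) (insufficient R3)
  P2 cannot run: need (3, 2) vs free (2, 6) (insufficient R3)
  P3 cannot run: need (2, 7) vs free (2, 6) (insufficient R2)
  P4 cannot run: need (3, 2) vs free (2, 6) (insufficient R3)
Post-grant, the permanently blocked set is P6, P8, P2, P3 and P4.


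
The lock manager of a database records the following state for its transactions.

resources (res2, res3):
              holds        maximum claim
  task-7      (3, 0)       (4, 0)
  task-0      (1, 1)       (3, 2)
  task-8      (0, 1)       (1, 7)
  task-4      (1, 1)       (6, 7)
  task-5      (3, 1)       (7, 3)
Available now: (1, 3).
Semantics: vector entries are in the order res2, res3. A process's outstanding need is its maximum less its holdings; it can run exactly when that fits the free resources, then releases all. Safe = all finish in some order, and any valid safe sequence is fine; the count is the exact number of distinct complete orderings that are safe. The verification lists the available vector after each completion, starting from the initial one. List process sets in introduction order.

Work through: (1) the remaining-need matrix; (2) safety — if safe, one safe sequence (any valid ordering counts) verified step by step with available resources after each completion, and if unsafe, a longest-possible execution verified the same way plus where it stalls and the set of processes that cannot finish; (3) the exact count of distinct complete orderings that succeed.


(1) Outstanding need per process (order res2, res3):
  task-7: (1, 0)
  task-0: (2, 1)
  task-8: (1, 6)
  task-4: (5, 6)
  task-5: (4, 2)
(2) The state is UNSAFE.
Key observation: the wall is res3: completing task-7, task-0, task-5 brings the pool only to (8, 5), and all the rest need more.
Going as far as possible: task-7, task-0, task-5; after that, nothing fits. Step-by-step check:
  pool = (1, 3)
  task-7: need (1, 0) fits (1, 3); releases (3, 0), pool now (4, 3)
  task-0: need (2, 1) fits (4, 3); releases (1, 1), pool now (5, 4)
  task-5: need (4, 2) fits (5, 4); releases (3, 1), pool now (8, 5)
  task-8 cannot run: need (1, 6) vs free (8, 5) (insufficient res3)
  task-4 cannot run: need (5, 6) vs free (8, 5) (insufficient res3)
Permanently blocked: task-8 and task-4.
(3) Precisely 0 of the possible complete orderings are safe sequences.


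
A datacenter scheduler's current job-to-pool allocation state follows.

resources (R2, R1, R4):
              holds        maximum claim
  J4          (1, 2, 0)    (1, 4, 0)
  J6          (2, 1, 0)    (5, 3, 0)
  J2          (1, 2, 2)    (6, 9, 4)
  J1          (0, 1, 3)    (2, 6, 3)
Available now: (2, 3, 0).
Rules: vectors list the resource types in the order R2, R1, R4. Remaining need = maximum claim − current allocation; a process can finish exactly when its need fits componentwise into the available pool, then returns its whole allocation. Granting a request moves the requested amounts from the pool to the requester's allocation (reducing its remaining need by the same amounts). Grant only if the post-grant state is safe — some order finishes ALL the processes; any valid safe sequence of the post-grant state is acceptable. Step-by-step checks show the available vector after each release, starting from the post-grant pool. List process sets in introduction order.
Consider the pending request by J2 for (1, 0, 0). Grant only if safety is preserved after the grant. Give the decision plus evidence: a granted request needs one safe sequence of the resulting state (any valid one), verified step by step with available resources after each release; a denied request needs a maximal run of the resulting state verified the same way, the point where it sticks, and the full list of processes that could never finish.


DENY — the pretend-granted state is unsafe.
Key observation: R2 is the bottleneck — with J4, J1 done the pool holds (2, 6, 3), short of every remaining need.
On the post-grant state, J4, J1 is a maximal run — nothing extends it. Step-by-step check:
  pool = (1, 3, 0)
  J4: need (0, 2, 0) fits (1, 3, 0); releases (1, 2, 0), pool now (2, 5, 0)
  J1: need (2, 5, 0) fits (2, 5, 0); releases (0, 1, 3), pool now (2, 6, 3)
  blocked: J6 wants (3, 2, 0), pool (2, 6, 3) — not enough R2
  blocked: J2 wants (4, 7, 2), pool (2, 6, 3) — not enough R2 and R1
Had the request been granted, J6 and J2 could never finish.


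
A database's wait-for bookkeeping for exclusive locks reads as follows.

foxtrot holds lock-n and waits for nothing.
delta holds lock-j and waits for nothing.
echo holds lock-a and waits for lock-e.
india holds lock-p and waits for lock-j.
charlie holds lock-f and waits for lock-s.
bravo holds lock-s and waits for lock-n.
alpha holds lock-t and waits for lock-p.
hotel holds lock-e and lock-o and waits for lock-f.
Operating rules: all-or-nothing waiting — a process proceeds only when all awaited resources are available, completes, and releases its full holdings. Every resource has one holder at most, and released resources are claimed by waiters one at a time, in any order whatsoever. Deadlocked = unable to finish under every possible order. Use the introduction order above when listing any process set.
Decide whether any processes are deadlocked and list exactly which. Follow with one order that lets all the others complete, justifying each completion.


No process is deadlocked.
Key observation: the waits form no ring: some process can always run, and its releases unblock the others one by one.
A valid finishing order for the others: delta, foxtrot, bravo, india, charlie, hotel, echo, alpha.
Verifying each step:
  run delta (it waits on nothing); releases lock-j
  run foxtrot (it waits on nothing); releases lock-n
  bravo waits on lock-n — all released -> runs and releases lock-s
  india waits on lock-j — all released -> runs and releases lock-p
  charlie waits on lock-s — all released -> runs and releases lock-f
  hotel waits on lock-f — all released -> runs and releases lock-e and lock-o
  echo waits on lock-e — all released -> runs and releases lock-a
  alpha waits on lock-p — all released -> runs and releases lock-t


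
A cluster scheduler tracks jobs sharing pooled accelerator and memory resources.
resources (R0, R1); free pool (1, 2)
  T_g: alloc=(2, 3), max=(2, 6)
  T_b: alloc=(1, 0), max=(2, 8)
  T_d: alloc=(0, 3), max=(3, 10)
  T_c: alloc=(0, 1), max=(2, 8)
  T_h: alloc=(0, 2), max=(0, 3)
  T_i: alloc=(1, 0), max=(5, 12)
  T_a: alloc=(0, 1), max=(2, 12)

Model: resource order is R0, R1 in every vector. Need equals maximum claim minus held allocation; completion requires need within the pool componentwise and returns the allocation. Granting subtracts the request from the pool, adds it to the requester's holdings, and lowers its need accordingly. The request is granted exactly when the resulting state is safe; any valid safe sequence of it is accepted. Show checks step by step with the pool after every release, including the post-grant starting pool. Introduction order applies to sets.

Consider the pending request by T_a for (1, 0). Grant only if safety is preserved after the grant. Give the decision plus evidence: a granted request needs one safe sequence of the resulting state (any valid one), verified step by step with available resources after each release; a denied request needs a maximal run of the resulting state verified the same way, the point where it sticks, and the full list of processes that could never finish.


GRANT: granting preserves safety; a valid post-grant sequence is T_h, T_g, T_c, T_b, T_d, T_a, T_i.
Key observation: the transfer keeps a workable pool ((0, 2)); T_h starts the safe sequence.
Step-by-step check of the post-grant state:
  pool = (0, 2)
  T_h: need (0, 1) fits (0, 2); releases (0, 2), pool now (0, 4)
  T_g: need (0, 3) fits (0, 4); releases (2, 3), pool now (2, 7)
  T_c: need (2, 7) fits (2, 7); releases (0, 1), pool now (2, 8)
  T_b: need (1, 8) fits (2, 8); releases (1, 0), pool now (3, 8)
  T_d: need (3, 7) fits (3, 8); releases (0, 3), pool now (3, 11)
  T_a: need (1, 11) fits (3, 11); releases (1, 1), pool now (4, 12)
  T_i: need (4, 12) fits (4, 12); releases (1, 0), pool now (5, 12)


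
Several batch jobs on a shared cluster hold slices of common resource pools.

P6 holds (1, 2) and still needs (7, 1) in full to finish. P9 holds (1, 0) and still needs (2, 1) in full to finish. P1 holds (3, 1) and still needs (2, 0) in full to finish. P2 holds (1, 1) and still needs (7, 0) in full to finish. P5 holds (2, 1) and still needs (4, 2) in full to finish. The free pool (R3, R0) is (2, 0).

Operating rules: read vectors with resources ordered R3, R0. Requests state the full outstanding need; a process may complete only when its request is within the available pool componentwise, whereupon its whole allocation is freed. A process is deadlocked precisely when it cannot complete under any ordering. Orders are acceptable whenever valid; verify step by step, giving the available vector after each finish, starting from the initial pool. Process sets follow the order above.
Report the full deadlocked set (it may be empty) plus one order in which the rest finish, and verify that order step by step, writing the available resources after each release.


Deadlocked set: P6, P2 and P5.
Key observation: after P1, P9 the pool peaks at (6, 1), and each blocked process is short somewhere: P6 on R3; P2 on R3; P5 on R0.
One completion order for the rest: P1, P9. Verifying each step:
  pool = (2, 0)
  run P1 (needs (2, 0), free (2, 0)); after release of (3, 1) the pool is (5, 1)
  run P9 (needs (2, 1), free (5, 1)); after release of (1, 0) the pool is (6, 1)
The stuck group stays short no matter what:
  blocked: P6 wants (7, 1), pool (6, 1) — not enough R3
  blocked: P2 wants (7, 0), pool (6, 1) — not enough R3
  blocked: P5 wants (4, 2), pool (6, 1) — not enough R0


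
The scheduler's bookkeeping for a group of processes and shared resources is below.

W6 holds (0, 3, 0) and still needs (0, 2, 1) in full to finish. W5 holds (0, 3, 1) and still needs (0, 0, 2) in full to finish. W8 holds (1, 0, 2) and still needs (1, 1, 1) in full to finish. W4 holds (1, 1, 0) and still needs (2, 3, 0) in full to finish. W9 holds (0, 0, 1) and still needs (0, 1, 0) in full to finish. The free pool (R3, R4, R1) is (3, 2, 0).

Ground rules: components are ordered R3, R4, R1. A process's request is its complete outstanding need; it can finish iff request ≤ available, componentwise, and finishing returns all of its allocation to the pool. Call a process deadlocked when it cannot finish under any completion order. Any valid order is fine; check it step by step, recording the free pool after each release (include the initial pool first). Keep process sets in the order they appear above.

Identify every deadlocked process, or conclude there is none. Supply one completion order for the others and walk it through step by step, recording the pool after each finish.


No process is deadlocked.
Key observation: W9 leads a chain of completions in which each release enables another process.
A valid finishing order for the others: W9, W8, W6, W5, W4. Step-by-step check:
  pool = (3, 2, 0)
  W9: need (0, 1, 0) fits (3, 2, 0); releases (0, 0, 1), pool now (3, 2, 1)
  W8: need (1, 1, 1) fits (3, 2, 1); releases (1, 0, 2), pool now (4, 2, 3)
  W6: need (0, 2, 1) fits (4, 2, 3); releases (0, 3, 0), pool now (4, 5, 3)
  W5: need (0, 0, 2) fits (4, 5, 3); releases (0, 3, 1), pool now (4, 8, 4)
  W4: need (2, 3, 0) fits (4, 8, 4); releases (1, 1, 0), pool now (5, 9, 4)


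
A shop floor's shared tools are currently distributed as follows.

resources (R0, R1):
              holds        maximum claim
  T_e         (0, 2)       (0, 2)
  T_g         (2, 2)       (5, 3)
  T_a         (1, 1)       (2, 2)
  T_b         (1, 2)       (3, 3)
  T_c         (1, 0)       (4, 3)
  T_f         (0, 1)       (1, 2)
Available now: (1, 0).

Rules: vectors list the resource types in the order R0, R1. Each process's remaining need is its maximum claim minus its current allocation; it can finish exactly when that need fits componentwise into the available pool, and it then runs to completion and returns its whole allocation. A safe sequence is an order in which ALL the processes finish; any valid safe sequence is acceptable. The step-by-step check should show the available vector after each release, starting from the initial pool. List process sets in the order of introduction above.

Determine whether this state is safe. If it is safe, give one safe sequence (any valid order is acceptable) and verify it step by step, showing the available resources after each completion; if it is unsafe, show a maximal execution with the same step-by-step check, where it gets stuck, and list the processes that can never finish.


The state is SAFE; one workable sequence: T_e, T_f, T_a, T_b, T_c, T_g.
Key observation: reading the order forward, T_f is the first process whose need (1, 1) meets the free pool (1, 2) exactly on a resource it requests.
Walking it through:
  pool = (1, 0)
  run T_e (needs (0, 0), free (1, 0)); after release of (0, 2) the pool is (1, 2)
  run T_f (needs (1, 1), free (1, 2)); after release of (0, 1) the pool is (1, 3)
  run T_a (needs (1, 1), free (1, 3)); after release of (1, 1) the pool is (2, 4)
  run T_b (needs (2, 1), free (2, 4)); after release of (1, 2) the pool is (3, 6)
  run T_c (needs (3, 3), free (3, 6)); after release of (1, 0) the pool is (4, 6)
  run T_g (needs (3, 1), free (4, 6)); after release of (2, 2) the pool is (6, 8)


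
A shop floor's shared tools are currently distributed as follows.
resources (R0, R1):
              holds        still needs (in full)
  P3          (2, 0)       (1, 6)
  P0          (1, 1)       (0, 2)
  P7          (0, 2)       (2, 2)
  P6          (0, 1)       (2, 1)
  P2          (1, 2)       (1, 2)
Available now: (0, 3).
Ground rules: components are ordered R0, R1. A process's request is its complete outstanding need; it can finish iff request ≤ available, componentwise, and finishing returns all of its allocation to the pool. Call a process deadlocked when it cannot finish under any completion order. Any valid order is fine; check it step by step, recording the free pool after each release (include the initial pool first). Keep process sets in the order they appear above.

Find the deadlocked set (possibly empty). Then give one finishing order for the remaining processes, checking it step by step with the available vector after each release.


No process is deadlocked.
Key observation: P0 can run right away; the returned allocation unlocks the remaining processes in turn.
One completion order for the rest: P0, P2, P7, P6, P3. Verifying each step:
  pool = (0, 3)
  P0 needs (0, 2) <= (0, 3) -> finishes; pool += (1, 1) = (1, 4)
  P2 needs (1, 2) <= (1, 4) -> finishes; pool += (1, 2) = (2, 6)
  P7 needs (2, 2) <= (2, 6) -> finishes; pool += (0, 2) = (2, 8)
  P6 needs (2, 1) <= (2, 8) -> finishes; pool += (0, 1) = (2, 9)
  P3 needs (1, 6) <= (2, 9) -> finishes; pool += (2, 0) = (4, 9)


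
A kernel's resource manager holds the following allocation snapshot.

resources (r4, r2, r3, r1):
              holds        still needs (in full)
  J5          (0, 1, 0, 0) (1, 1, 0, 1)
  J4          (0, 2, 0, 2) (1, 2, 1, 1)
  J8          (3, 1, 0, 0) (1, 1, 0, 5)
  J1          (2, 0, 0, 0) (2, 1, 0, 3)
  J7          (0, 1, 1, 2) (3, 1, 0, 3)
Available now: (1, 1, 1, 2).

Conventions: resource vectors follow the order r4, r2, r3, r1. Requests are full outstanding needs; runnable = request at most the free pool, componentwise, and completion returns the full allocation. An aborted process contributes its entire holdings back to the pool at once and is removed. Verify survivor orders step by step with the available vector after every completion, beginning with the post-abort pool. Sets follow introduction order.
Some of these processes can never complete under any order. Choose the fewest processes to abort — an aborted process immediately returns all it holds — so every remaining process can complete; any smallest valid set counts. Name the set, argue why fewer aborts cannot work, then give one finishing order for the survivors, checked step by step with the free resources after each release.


The answer: abort J1.
Key observation: J7 could never have finished before the abort; with (2, 0, 0, 0) returned by J1, it fits at step 3.
Minimality: the empty abort set fails — the state is deadlocked as it stands.
The survivors complete as J5, J4, J7, J8. Verifying each step (starting from the post-abort pool):
  pool = (3, 1, 1, 2)
  J5 needs (1, 1, 0, 1) <= (3, 1, 1, 2) -> finishes; pool += (0, 1, 0, 0) = (3, 2, 1, 2)
  J4 needs (1, 2, 1, 1) <= (3, 2, 1, 2) -> finishes; pool += (0, 2, 0, 2) = (3, 4, 1, 4)
  J7 needs (3, 1, 0, 3) <= (3, 4, 1, 4) -> finishes; pool += (0, 1, 1, 2) = (3, 5, 2, 6)
  J8 needs (1, 1, 0, 5) <= (3, 5, 2, 6) -> finishes; pool += (3, 1, 0, 0) = (6, 6, 2, 6)


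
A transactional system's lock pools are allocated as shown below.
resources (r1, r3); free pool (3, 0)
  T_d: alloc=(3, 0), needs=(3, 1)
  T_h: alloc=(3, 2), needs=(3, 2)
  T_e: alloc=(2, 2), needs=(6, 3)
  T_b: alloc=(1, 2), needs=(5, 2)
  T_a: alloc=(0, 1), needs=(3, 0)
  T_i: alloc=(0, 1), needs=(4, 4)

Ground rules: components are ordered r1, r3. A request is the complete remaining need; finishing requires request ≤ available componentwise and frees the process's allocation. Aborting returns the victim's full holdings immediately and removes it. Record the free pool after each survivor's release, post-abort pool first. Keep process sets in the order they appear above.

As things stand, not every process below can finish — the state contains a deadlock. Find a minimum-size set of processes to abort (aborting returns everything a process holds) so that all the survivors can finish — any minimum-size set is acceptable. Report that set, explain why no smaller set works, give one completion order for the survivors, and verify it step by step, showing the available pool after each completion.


Minimum abort set: T_b.
Key observation: the deadlocked T_h becomes finishable only because T_b released (1, 2); it completes at step 1 below.
No smaller set exists: with zero aborts the deadlock remains.
Survivors finish in the order: T_h, T_a, T_e, T_d, T_i. Step-by-step check (pool after the aborts first):
  pool = (4, 2)
  T_h: need (3, 2) fits (4, 2); releases (3, 2), pool now (7, 4)
  T_a: need (3, 0) fits (7, 4); releases (0, 1), pool now (7, 5)
  T_e: need (6, 3) fits (7, 5); releases (2, 2), pool now (9, 7)
  T_d: need (3, 1) fits (9, 7); releases (3, 0), pool now (12, 7)
  T_i: need (4, 4) fits (12, 7); releases (0, 1), pool now (12, 8)


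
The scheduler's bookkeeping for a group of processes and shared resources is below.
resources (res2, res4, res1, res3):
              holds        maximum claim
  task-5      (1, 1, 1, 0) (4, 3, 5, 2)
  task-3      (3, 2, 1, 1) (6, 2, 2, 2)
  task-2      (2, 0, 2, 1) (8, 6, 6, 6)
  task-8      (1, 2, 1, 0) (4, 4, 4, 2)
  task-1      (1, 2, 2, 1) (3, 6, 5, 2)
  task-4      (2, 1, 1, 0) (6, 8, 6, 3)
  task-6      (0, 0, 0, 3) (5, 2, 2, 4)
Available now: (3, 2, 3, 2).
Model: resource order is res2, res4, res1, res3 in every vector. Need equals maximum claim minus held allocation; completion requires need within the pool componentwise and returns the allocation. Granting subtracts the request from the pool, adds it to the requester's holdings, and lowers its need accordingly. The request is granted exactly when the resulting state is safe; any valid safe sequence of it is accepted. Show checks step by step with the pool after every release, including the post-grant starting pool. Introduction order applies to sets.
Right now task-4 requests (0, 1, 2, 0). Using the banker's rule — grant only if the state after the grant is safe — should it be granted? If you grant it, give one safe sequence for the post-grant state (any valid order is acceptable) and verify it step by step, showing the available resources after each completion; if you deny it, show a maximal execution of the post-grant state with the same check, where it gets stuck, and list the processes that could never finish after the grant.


DENY: after the grant no complete ordering would exist.
Key observation: the pool after task-3, task-6 is (6, 3, 2, 6); every surviving request exceeds it in res1, so progress ends there.
Pretend the grant happened; the run task-3, task-6 goes as far as possible. Walking it through:
  pool = (3, 1, 1, 2)
  task-3 needs (3, 0, 1, 1) <= (3, 1, 1, 2) -> finishes; pool += (3, 2, 1, 1) = (6, 3, 2, 3)
  task-6 needs (5, 2, 2, 1) <= (6, 3, 2, 3) -> finishes; pool += (0, 0, 0, 3) = (6, 3, 2, 6)
  task-5 cannot run: need (3, 2, 4, 2) vs free (6, 3, 2, 6) (insufficient res1)
  task-2 cannot run: need (6, 6, 4, 5) vs free (6, 3, 2, 6) (insufficient res4 and res1)
  task-8 cannot run: need (3, 2, 3, 2) vs free (6, 3, 2, 6) (insufficient res1)
  task-1 cannot run: need (2, 4, 3, 1) vs free (6, 3, 2, 6) (insufficient res4 and res1)
  task-4 cannot run: need (4, 6, 3, 3) vs free (6, 3, 2, 6) (insufficient res4 and res1)
Had the request been granted, task-5, task-2, task-8, task-1 and task-4 could never finish.


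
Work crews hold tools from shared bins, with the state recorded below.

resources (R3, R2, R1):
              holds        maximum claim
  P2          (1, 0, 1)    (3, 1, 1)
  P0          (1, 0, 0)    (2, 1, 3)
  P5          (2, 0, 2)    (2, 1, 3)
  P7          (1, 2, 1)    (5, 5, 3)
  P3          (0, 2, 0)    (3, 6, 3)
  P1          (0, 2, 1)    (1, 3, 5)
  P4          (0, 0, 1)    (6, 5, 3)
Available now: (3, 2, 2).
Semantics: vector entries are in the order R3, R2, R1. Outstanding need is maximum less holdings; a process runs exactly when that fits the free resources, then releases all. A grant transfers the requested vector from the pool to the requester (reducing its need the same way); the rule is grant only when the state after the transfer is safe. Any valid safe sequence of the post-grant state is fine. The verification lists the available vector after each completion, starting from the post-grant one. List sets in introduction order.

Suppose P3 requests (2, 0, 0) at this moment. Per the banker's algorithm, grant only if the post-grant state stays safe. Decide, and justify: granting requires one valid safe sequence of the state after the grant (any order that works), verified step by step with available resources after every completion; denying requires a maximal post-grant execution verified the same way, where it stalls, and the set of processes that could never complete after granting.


GRANT — the state after the grant stays safe, e.g. via P5, P2, P1, P0, P7, P4, P3.
Key observation: post-grant, (1, 2, 2) remains, and an order beginning with P5 completes everyone.
Verifying the post-grant state step by step:
  pool = (1, 2, 2)
  P5 needs (0, 1, 1) <= (1, 2, 2) -> finishes; pool += (2, 0, 2) = (3, 2, 4)
  P2 needs (2, 1, 0) <= (3, 2, 4) -> finishes; pool += (1, 0, 1) = (4, 2, 5)
  P1 needs (1, 1, 4) <= (4, 2, 5) -> finishes; pool += (0, 2, 1) = (4, 4, 6)
  P0 needs (1, 1, 3) <= (4, 4, 6) -> finishes; pool += (1, 0, 0) = (5, 4, 6)
  P7 needs (4, 3, 2) <= (5, 4, 6) -> finishes; pool += (1, 2, 1) = (6, 6, 7)
  P4 needs (6, 5, 2) <= (6, 6, 7) -> finishes; pool += (0, 0, 1) = (6, 6, 8)
  P3 needs (1, 4, 3) <= (6, 6, 8) -> finishes; pool += (2, 2, 0) = (8, 8, 8)


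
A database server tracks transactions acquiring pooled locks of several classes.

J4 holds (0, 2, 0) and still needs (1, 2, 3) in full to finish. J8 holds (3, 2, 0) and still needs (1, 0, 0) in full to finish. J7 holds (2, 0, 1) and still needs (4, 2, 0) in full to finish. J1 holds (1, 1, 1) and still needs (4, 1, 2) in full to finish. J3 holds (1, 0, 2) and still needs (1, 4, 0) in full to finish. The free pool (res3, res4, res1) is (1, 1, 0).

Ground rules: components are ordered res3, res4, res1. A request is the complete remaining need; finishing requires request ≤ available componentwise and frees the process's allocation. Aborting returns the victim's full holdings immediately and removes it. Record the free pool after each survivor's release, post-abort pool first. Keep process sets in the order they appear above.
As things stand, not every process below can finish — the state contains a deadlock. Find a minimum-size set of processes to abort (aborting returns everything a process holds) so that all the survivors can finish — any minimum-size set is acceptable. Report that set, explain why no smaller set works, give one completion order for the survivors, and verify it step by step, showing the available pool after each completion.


Abort J4.
Key observation: J3 was stuck for good until J4 gave back (0, 2, 0); in the order shown it finishes at step 2.
Why nothing smaller works: aborting no one leaves the state deadlocked as given.
The survivors complete as J8, J3, J7, J1. Verifying each step (starting from the post-abort pool):
  pool = (1, 3, 0)
  J8 needs (1, 0, 0) <= (1, 3, 0) -> finishes; pool += (3, 2, 0) = (4, 5, 0)
  J3 needs (1, 4, 0) <= (4, 5, 0) -> finishes; pool += (1, 0, 2) = (5, 5, 2)
  J7 needs (4, 2, 0) <= (5, 5, 2) -> finishes; pool += (2, 0, 1) = (7, 5, 3)
  J1 needs (4, 1, 2) <= (7, 5, 3) -> finishes; pool += (1, 1, 1) = (8, 6, 4)
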